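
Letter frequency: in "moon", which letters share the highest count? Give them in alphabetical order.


Word: "moon"
Letter counts:
  'm': 1
  'n': 1
  'o': 2
Maximum count = 2
Most frequent = 'o' (2 times each)


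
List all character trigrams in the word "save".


Word: "save" (length 4)
Number of trigrams = 4 - 3 + 1 = 2
  Position 0: "sav"
  Position 1: "ave"
Trigrams = "sav", "ave"


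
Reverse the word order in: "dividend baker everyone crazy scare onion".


Original: "dividend baker everyone crazy scare onion"
Words (1..n): dividend | baker | everyone | crazy | scare | onion
Reversed (n..1): onion | scare | crazy | everyone | baker | dividend
Result = "onion scare crazy everyone baker dividend"


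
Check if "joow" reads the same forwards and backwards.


Word: "joow"
Reversed: "wooj"
Forward == Backward? joow != wooj
Palindrome = No


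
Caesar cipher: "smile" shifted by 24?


Word: "smile"
Shift: 24
Each letter → (letter + shift) mod 26:
  's' (18) + 24 = 16 → 'q'
  'm' (12) + 24 = 10 → 'k'
  'i' (8) + 24 = 6 → 'g'
  'l' (11) + 24 = 9 → 'j'
  'e' (4) + 24 = 2 → 'c'
Result = "qkgjc"


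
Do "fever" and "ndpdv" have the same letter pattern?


Pattern of "fever": [0, 1, 2, 1, 3]
Pattern of "ndpdv": [0, 1, 2, 1, 3]
Patterns match
Same pattern = Yes


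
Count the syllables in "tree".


Word: "tree"
Syllable breakdown: tree
Counting: 1 part
= 1 syllable


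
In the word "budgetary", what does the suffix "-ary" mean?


Suffix: -ary
Example: budgetary = budget + -ary
Meaning = relating to


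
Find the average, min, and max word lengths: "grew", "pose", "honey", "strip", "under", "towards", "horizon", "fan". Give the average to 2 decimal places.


Lengths: "grew"=4, "pose"=4, "honey"=5, "strip"=5, "under"=5, "towards"=7, "horizon"=7, "fan"=3
Sum = 40, Count = 8
Average = 40/8 = 5.00
= avg=5.00, min=3, max=7


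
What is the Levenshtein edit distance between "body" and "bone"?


Word 1: "body" (length 4)
Word 2: "bone" (length 4)
One optimal edit sequence (insert/delete/substitute each cost 1):
  1. keep 'b'
  2. keep 'o'
  3. substitute 'd' -> 'n'  (+1)
  4. substitute 'y' -> 'e'  (+1)
Total edit operations: 2
Edit distance = 2


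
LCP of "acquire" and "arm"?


Word 1: "acquire"
Word 2: "arm"
Comparing from start:
  Pos 0: 'a' == 'a'
  Pos 1: 'c' != 'r' (stop)
LCP = "a" (length 1)


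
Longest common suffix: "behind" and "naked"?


Word 1: "behind"
Word 2: "naked"
Comparing from end:
  Pos -1: 'd' == 'd'
  Pos -2: 'n' != 'e' (stop)
LCS = "d" (length 1)


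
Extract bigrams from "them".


Word: "them" (length 4)
Number of bigrams = 4 - 2 + 1 = 3
  Position 0: "th"
  Position 1: "he"
  Position 2: "em"
Bigrams = "th", "he", "em"


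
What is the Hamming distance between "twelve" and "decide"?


Comparing character by character (same length = 6):
  Pos 0: 't' vs 'd' !=
  Pos 1: 'w' vs 'e' !=
  Pos 2: 'e' vs 'c' !=
  Pos 3: 'l' vs 'i' !=
  Pos 4: 'v' vs 'd' !=
  Pos 5: 'e' vs 'e' =
Hamming distance = 5


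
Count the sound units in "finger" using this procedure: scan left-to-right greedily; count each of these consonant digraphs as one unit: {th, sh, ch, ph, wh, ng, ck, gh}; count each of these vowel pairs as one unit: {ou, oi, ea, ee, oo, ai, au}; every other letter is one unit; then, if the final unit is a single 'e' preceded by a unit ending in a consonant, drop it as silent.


Word: "finger" (6 letters)
Left-to-right scan:
  1. 'f' (letter)
  2. 'i' (letter)
  3. 'ng' (digraph)
  4. 'e' (letter)
  5. 'r' (letter)
Units from scan: 5
Sound units = 5 units


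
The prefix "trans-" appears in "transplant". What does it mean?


Prefix: trans-
Example: transplant = trans- + plant
Meaning = across


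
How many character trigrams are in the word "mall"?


Word: "mall" (length 4)
Number of 3-grams = length - 3 + 1 = 4 - 3 + 1
= 2


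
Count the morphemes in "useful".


Word: "useful"
Morphemes: use / -ful
Each morpheme carries meaning
= 2 morphemes


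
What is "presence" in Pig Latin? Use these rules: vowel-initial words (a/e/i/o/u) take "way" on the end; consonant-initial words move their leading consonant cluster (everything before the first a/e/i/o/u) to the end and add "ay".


Word: "presence"
Starts with consonant(s) → move to end, add 'ay'
Consonant cluster: "pr"
Pig Latin = "esencepray"


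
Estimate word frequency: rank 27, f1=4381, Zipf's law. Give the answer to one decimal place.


Zipf's law: f(r) = f(1) / r
f(1) = 4381
f(27) = 4381 / 27
= 162.3 occurrences


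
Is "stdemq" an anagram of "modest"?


Word 1: "modest" → sorted: demost
Word 2: "stdemq" → sorted: demqst
Same letters? demost != demqst
Anagram = No


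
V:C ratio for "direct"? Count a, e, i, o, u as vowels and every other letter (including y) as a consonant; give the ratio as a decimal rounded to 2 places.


Word: "direct"
Vowels (a,e,i,o,u): 2
Consonants: 4
Ratio = 2/4
= 0.50


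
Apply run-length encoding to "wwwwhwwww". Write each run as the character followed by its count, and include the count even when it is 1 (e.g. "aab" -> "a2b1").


String: "wwwwhwwww"
Scanning for consecutive runs:
  'w' x 4
  'h' x 1
  'w' x 4
RLE = "w4h1w4"


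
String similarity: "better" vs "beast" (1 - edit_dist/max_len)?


Word 1: "better" (length 6)
Word 2: "beast" (length 5)
One optimal edit sequence:
  1. keep 'b'
  2. keep 'e'
  3. delete 't'  (+1)
  4. substitute 't' -> 'a'  (+1)
  5. substitute 'e' -> 's'  (+1)
  6. substitute 'r' -> 't'  (+1)
Edit distance = 4
Max length = max(6, 5) = 6
Similarity = 1 - 4/6
= 0.3333


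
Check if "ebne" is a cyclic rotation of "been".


Word: "been", Candidate: "ebne"
Method: check if candidate is substring of word+word
"beenbeen" contains "ebne"? No
Is rotation = No


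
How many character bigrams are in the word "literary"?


Word: "literary" (length 8)
Number of 2-grams = length - 2 + 1 = 8 - 2 + 1
= 7


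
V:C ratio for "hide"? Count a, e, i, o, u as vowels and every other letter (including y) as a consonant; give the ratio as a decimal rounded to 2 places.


Word: "hide"
Vowels (a,e,i,o,u): 2
Consonants: 2
Ratio = 2/2
= 1.00


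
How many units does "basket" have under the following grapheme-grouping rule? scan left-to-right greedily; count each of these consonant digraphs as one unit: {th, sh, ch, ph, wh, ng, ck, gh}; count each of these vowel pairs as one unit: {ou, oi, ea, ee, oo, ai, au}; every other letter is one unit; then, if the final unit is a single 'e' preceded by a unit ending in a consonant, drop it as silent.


Word: "basket" (6 letters)
Left-to-right scan:
  [1] 'b' (letter)
  [2] 'a' (letter)
  [3] 's' (letter)
  [4] 'k' (letter)
  [5] 'e' (letter)
  [6] 't' (letter)
Units from scan: 6
Sound units = 6 units


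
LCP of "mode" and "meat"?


Word 1: "mode"
Word 2: "meat"
Comparing from start:
  Pos 0: 'm' == 'm'
  Pos 1: 'o' != 'e' (stop)
LCP = "m" (length 1)


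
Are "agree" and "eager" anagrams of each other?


Word 1: "agree" → sorted: aeegr
Word 2: "eager" → sorted: aeegr
Same letters? aeegr == aeegr
Anagram = Yes


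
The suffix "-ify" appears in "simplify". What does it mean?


Suffix: -ify
Example: simplify (simple + -ify, with a spelling change)
Meaning = to make


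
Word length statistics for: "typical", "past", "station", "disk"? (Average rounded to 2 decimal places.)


Lengths: "typical"=7, "past"=4, "station"=7, "disk"=4
Sum = 22, Count = 4
Average = 22/4 = 5.50
= avg=5.50, min=4, max=7


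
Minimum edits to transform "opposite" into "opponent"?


Word 1: "opposite" (length 8)
Word 2: "opponent" (length 8)
One optimal edit sequence (insert/delete/substitute each cost 1):
  1. keep 'o'
  2. keep 'p'
  3. keep 'p'
  4. keep 'o'
  5. substitute 's' -> 'n'  (+1)
  6. substitute 'i' -> 'e'  (+1)
  7. substitute 't' -> 'n'  (+1)
  8. substitute 'e' -> 't'  (+1)
Total edit operations: 4
Edit distance = 4


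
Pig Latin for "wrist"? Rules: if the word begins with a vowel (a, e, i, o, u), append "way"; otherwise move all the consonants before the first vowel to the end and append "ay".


Word: "wrist"
Starts with consonant(s) → move to end, add 'ay'
Consonant cluster: "wr"
Pig Latin = "istwray"


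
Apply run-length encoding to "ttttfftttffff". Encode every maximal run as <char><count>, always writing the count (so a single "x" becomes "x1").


String: "ttttfftttffff"
Scanning for consecutive runs:
  't' x 4
  'f' x 2
  't' x 3
  'f' x 4
RLE = "t4f2t3f4"


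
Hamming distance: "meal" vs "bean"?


Comparing character by character (same length = 4):
  Pos 0: 'm' vs 'b' !=
  Pos 1: 'e' vs 'e' =
  Pos 2: 'a' vs 'a' =
  Pos 3: 'l' vs 'n' !=
Hamming distance = 2


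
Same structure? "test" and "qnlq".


Pattern of "test": [0, 1, 2, 0]
Pattern of "qnlq": [0, 1, 2, 0]
Patterns match
Same pattern = Yes


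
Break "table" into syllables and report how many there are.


Word: "table"
Syllable breakdown: ta-ble
Counting: 2 parts
= 2 syllables


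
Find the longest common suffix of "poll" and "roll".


Word 1: "poll"
Word 2: "roll"
Comparing from end:
  Pos -1: 'l' == 'l'
  Pos -2: 'l' == 'l'
  Pos -3: 'o' == 'o'
  Pos -4: 'p' != 'r' (stop)
LCS = "oll" (length 3)


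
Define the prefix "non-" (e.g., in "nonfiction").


Prefix: non-
Example: nonfiction (non- + fiction)
Meaning = not


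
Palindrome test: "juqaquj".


Word: "juqaquj"
Reversed: "juqaquj"
Forward == Backward? juqaquj == juqaquj
Palindrome = Yes


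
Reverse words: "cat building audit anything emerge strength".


Original: "cat building audit anything emerge strength"
Words (1..n): cat | building | audit | anything | emerge | strength
Reversed (n..1): strength | emerge | anything | audit | building | cat
Result = "strength emerge anything audit building cat"


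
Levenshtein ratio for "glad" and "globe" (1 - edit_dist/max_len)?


Word 1: "glad" (length 4)
Word 2: "globe" (length 5)
One optimal edit sequence:
  1. keep 'g'
  2. keep 'l'
  3. insert 'o'  (+1)
  4. substitute 'a' -> 'b'  (+1)
  5. substitute 'd' -> 'e'  (+1)
Edit distance = 3
Max length = max(4, 5) = 5
Similarity = 1 - 3/5
= 0.4000


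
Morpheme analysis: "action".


Word: "action"
Morphemes: act | -ion
Each morpheme carries meaning
= 2 morphemes


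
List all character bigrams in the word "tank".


Word: "tank" (length 4)
Number of bigrams = 4 - 2 + 1 = 3
  Position 0: "ta"
  Position 1: "an"
  Position 2: "nk"
Bigrams = "ta", "an", "nk"


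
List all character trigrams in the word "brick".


Word: "brick" (length 5)
Number of trigrams = 5 - 3 + 1 = 3
  Position 0: "bri"
  Position 1: "ric"
  Position 2: "ick"
Trigrams = "bri", "ric", "ick"


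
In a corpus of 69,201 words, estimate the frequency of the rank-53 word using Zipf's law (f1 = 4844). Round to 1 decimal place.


Zipf's law: f(r) = f(1) / r
f(1) = 4844
f(53) = 4844 / 53
= 91.4 occurrences


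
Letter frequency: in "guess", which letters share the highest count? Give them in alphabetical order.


Word: "guess"
Letter counts:
  'e': 1
  'g': 1
  's': 2
  'u': 1
Maximum count = 2
Most frequent = 's' (2 times each)


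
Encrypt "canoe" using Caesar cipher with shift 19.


Word: "canoe"
Shift: 19
Each letter → (letter + shift) mod 26:
  'c' (2) + 19 = 21 → 'v'
  'a' (0) + 19 = 19 → 't'
  'n' (13) + 19 = 6 → 'g'
  'o' (14) + 19 = 7 → 'h'
  'e' (4) + 19 = 23 → 'x'
Result = "vtghx"


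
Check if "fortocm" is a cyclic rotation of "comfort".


Word: "comfort", Candidate: "fortocm"
Method: check if candidate is substring of word+word
"comfortcomfort" contains "fortocm"? No
Is rotation = No


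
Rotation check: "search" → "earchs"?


Word: "search", Candidate: "earchs"
Method: check if candidate is substring of word+word
"searchsearch" contains "earchs"? Yes
Is rotation = Yes


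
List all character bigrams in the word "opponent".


Word: "opponent" (length 8)
Number of bigrams = 8 - 2 + 1 = 7
  Position 0: "op"
  Position 1: "pp"
  Position 2: "po"
  Position 3: "on"
  Position 4: "ne"
  Position 5: "en"
  Position 6: "nt"
Bigrams = "op", "pp", "po", "on", "ne", "en", "nt"


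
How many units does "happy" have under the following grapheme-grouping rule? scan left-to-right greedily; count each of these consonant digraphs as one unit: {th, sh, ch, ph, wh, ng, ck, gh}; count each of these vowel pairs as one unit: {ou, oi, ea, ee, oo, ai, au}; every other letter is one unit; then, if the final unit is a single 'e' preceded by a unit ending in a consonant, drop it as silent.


Word: "happy" (5 letters)
Left-to-right scan:
  [1] 'h' (letter)
  [2] 'a' (letter)
  [3] 'p' (letter)
  [4] 'p' (letter)
  [5] 'y' (letter)
Units from scan: 5
Sound units = 5 units


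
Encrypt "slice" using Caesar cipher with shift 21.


Word: "slice"
Shift: 21
Each letter → (letter + shift) mod 26:
  's' (18) + 21 = 13 → 'n'
  'l' (11) + 21 = 6 → 'g'
  'i' (8) + 21 = 3 → 'd'
  'c' (2) + 21 = 23 → 'x'
  'e' (4) + 21 = 25 → 'z'
Result = "ngdxz"


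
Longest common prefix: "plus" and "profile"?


Word 1: "plus"
Word 2: "profile"
Comparing from start:
  Pos 0: 'p' == 'p'
  Pos 1: 'l' != 'r' (stop)
LCP = "p" (length 1)


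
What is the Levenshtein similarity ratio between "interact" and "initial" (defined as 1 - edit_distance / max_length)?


Word 1: "interact" (length 8)
Word 2: "initial" (length 7)
One optimal edit sequence:
  1. keep 'i'
  2. keep 'n'
  3. substitute 't' -> 'i'  (+1)
  4. substitute 'e' -> 't'  (+1)
  5. substitute 'r' -> 'i'  (+1)
  6. keep 'a'
  7. delete 'c'  (+1)
  8. substitute 't' -> 'l'  (+1)
Edit distance = 5
Max length = max(8, 7) = 8
Similarity = 1 - 5/8
= 0.3750


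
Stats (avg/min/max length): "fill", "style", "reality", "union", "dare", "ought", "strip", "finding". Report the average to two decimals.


Lengths: "fill"=4, "style"=5, "reality"=7, "union"=5, "dare"=4, "ought"=5, "strip"=5, "finding"=7
Sum = 42, Count = 8
Average = 42/8 = 5.25
= avg=5.25, min=4, max=7


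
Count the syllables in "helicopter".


Word: "helicopter"
Syllable breakdown: hel · i · cop · ter
Counting: 4 parts
= 4 syllables


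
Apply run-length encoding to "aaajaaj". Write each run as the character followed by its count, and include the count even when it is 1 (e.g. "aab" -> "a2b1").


String: "aaajaaj"
Scanning for consecutive runs:
  'a' x 3
  'j' x 1
  'a' x 2
  'j' x 1
RLE = "a3j1a2j1"


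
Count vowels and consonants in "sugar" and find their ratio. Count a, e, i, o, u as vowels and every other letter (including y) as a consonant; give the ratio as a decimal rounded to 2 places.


Word: "sugar"
Vowels (a,e,i,o,u): 2
Consonants: 3
Ratio = 2/3
= 0.67


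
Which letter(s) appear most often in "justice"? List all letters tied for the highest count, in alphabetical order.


Word: "justice"
Letter counts:
  'c': 1
  'e': 1
  'i': 1
  'j': 1
  's': 1
  't': 1
  'u': 1
Maximum count = 1
Most frequent = 'c', 'e', 'i', 'j', 's', 't', 'u' (1 time each)


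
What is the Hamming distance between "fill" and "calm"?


Comparing character by character (same length = 4):
  Pos 0: 'f' vs 'c' !=
  Pos 1: 'i' vs 'a' !=
  Pos 2: 'l' vs 'l' =
  Pos 3: 'l' vs 'm' !=
Hamming distance = 3


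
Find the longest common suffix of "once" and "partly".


Word 1: "once"
Word 2: "partly"
Comparing from end:
  Pos -1: 'e' != 'y' (stop)
LCS = "" (length 0)


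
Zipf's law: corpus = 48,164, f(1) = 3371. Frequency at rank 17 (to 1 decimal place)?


Zipf's law: f(r) = f(1) / r
f(1) = 3371
f(17) = 3371 / 17
= 198.3 occurrences


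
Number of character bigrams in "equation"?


Word: "equation" (length 8)
Number of 2-grams = length - 2 + 1 = 8 - 2 + 1
= 7


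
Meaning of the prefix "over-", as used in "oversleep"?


Prefix: over-
As in: oversleep -> over- + sleep
Meaning = excessive


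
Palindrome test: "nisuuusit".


Word: "nisuuusit"
Reversed: "tisuuusin"
Forward == Backward? nisuuusit != tisuuusin
Palindrome = No


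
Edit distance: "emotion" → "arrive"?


Word 1: "emotion" (length 7)
Word 2: "arrive" (length 6)
One optimal edit sequence (insert/delete/substitute each cost 1):
  1. delete 'e'  (+1)
  2. substitute 'm' -> 'a'  (+1)
  3. substitute 'o' -> 'r'  (+1)
  4. substitute 't' -> 'r'  (+1)
  5. keep 'i'
  6. substitute 'o' -> 'v'  (+1)
  7. substitute 'n' -> 'e'  (+1)
Total edit operations: 6
Edit distance = 6


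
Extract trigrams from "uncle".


Word: "uncle" (length 5)
Number of trigrams = 5 - 3 + 1 = 3
  Position 0: "unc"
  Position 1: "ncl"
  Position 2: "cle"
Trigrams = "unc", "ncl", "cle"


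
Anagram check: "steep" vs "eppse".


Word 1: "steep" → sorted: eepst
Word 2: "eppse" → sorted: eepps
Same letters? eepst != eepps
Anagram = No


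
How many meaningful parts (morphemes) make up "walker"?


Word: "walker"
Morphemes: walk + -er
Each morpheme carries meaning
= 2 morphemes


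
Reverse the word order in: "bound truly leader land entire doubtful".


Original: "bound truly leader land entire doubtful"
Words (1..n): bound | truly | leader | land | entire | doubtful
Reversed (n..1): doubtful | entire | land | leader | truly | bound
Result = "doubtful entire land leader truly bound"


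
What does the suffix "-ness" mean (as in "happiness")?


Suffix: -ness
Example: happiness = happy + -ness, with a spelling change
Meaning = state of being


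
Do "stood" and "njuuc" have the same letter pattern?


Pattern of "stood": [0, 1, 2, 2, 3]
Pattern of "njuuc": [0, 1, 2, 2, 3]
Patterns match
Same pattern = Yes


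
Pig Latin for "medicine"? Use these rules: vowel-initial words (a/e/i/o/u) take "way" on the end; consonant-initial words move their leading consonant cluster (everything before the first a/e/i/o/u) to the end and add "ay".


Word: "medicine"
Starts with consonant(s) → move to end, add 'ay'
Consonant cluster: "m"
Pig Latin = "edicinemay"


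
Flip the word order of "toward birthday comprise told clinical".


Original: "toward birthday comprise told clinical"
Words (1..n): toward | birthday | comprise | told | clinical
Reversed (n..1): clinical | told | comprise | birthday | toward
Result = "clinical told comprise birthday toward"


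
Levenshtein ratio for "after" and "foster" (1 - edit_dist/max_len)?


Word 1: "after" (length 5)
Word 2: "foster" (length 6)
One optimal edit sequence:
  1. insert 'f'  (+1)
  2. substitute 'a' -> 'o'  (+1)
  3. substitute 'f' -> 's'  (+1)
  4. keep 't'
  5. keep 'e'
  6. keep 'r'
Edit distance = 3
Max length = max(5, 6) = 6
Similarity = 1 - 3/6
= 0.5000


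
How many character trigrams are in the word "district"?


Word: "district" (length 8)
Number of 3-grams = length - 3 + 1 = 8 - 3 + 1
= 6


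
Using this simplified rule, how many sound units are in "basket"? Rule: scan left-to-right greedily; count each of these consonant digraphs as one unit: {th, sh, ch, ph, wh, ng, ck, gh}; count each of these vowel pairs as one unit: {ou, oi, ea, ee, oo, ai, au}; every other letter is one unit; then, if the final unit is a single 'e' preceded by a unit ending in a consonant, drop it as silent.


Word: "basket" (6 letters)
Left-to-right scan:
  (1) 'b' (letter)
  (2) 'a' (letter)
  (3) 's' (letter)
  (4) 'k' (letter)
  (5) 'e' (letter)
  (6) 't' (letter)
Units from scan: 6
Sound units = 6 units


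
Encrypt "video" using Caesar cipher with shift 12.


Word: "video"
Shift: 12
Each letter → (letter + shift) mod 26:
  'v' (21) + 12 = 7 → 'h'
  'i' (8) + 12 = 20 → 'u'
  'd' (3) + 12 = 15 → 'p'
  'e' (4) + 12 = 16 → 'q'
  'o' (14) + 12 = 0 → 'a'
Result = "hupqa"


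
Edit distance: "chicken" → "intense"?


Word 1: "chicken" (length 7)
Word 2: "intense" (length 7)
One optimal edit sequence (insert/delete/substitute each cost 1):
  1. delete 'c'  (+1)
  2. delete 'h'  (+1)
  3. keep 'i'
  4. substitute 'c' -> 'n'  (+1)
  5. substitute 'k' -> 't'  (+1)
  6. keep 'e'
  7. keep 'n'
  8. insert 's'  (+1)
  9. insert 'e'  (+1)
Total edit operations: 6
Edit distance = 6


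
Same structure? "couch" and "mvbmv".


Pattern of "couch": [0, 1, 2, 0, 3]
Pattern of "mvbmv": [0, 1, 2, 0, 1]
Patterns do not match
Same pattern = No


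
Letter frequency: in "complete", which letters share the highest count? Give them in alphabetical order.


Word: "complete"
Letter counts:
  'c': 1
  'e': 2
  'l': 1
  'm': 1
  'o': 1
  'p': 1
  't': 1
Maximum count = 2
Most frequent = 'e' (2 times each)


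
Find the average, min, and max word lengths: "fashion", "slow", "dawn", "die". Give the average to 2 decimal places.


Lengths: "fashion"=7, "slow"=4, "dawn"=4, "die"=3
Sum = 18, Count = 4
Average = 18/4 = 4.50
= avg=4.50, min=3, max=7


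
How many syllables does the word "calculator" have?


Word: "calculator"
Syllable breakdown: cal / cu / la / tor
Counting: 4 parts
= 4 syllables


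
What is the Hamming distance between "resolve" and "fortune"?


Comparing character by character (same length = 7):
  Pos 0: 'r' vs 'f' !=
  Pos 1: 'e' vs 'o' !=
  Pos 2: 's' vs 'r' !=
  Pos 3: 'o' vs 't' !=
  Pos 4: 'l' vs 'u' !=
  Pos 5: 'v' vs 'n' !=
  Pos 6: 'e' vs 'e' =
Hamming distance = 6


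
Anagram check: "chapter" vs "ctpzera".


Word 1: "chapter" → sorted: acehprt
Word 2: "ctpzera" → sorted: aceprtz
Same letters? acehprt != aceprtz
Anagram = No


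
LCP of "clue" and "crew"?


Word 1: "clue"
Word 2: "crew"
Comparing from start:
  Pos 0: 'c' == 'c'
  Pos 1: 'l' != 'r' (stop)
LCP = "c" (length 1)


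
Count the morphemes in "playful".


Word: "playful"
Morphemes: play | -ful
Each morpheme carries meaning
= 2 morphemes


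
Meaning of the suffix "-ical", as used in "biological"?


Suffix: -ical
As in: biological -> biology + -ical, with a spelling change
Meaning = relating to


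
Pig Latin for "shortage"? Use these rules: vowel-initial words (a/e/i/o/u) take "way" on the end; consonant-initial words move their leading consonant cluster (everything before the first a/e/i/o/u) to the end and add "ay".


Word: "shortage"
Starts with consonant(s) → move to end, add 'ay'
Consonant cluster: "sh"
Pig Latin = "ortageshay"


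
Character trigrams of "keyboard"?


Word: "keyboard" (length 8)
Number of trigrams = 8 - 3 + 1 = 6
  Position 0: "key"
  Position 1: "eyb"
  Position 2: "ybo"
  Position 3: "boa"
  Position 4: "oar"
  Position 5: "ard"
Trigrams = "key", "eyb", "ybo", "boa", "oar", "ard"


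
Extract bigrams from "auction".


Word: "auction" (length 7)
Number of bigrams = 7 - 2 + 1 = 6
  Position 0: "au"
  Position 1: "uc"
  Position 2: "ct"
  Position 3: "ti"
  Position 4: "io"
  Position 5: "on"
Bigrams = "au", "uc", "ct", "ti", "io", "on"


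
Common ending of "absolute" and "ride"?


Word 1: "absolute"
Word 2: "ride"
Comparing from end:
  Pos -1: 'e' == 'e'
  Pos -2: 't' != 'd' (stop)
LCS = "e" (length 1)


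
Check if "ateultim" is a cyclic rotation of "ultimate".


Word: "ultimate", Candidate: "ateultim"
Method: check if candidate is substring of word+word
"ultimateultimate" contains "ateultim"? Yes
Is rotation = Yes


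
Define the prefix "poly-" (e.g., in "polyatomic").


Prefix: poly-
Example: polyatomic = poly- + atomic
Meaning = many


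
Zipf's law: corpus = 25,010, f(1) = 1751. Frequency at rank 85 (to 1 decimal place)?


Zipf's law: f(r) = f(1) / r
f(1) = 1751
f(85) = 1751 / 85
= 20.6 occurrences


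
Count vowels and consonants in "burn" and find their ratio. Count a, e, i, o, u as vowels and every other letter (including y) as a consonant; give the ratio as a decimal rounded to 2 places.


Word: "burn"
Vowels (a,e,i,o,u): 1
Consonants: 3
Ratio = 1/3
= 0.33


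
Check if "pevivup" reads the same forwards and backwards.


Word: "pevivup"
Reversed: "puvivep"
Forward == Backward? pevivup != puvivep
Palindrome = No


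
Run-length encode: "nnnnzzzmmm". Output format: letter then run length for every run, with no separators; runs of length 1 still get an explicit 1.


String: "nnnnzzzmmm"
Scanning for consecutive runs:
  'n' x 4
  'z' x 3
  'm' x 3
RLE = "n4z3m3"


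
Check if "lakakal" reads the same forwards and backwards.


Word: "lakakal"
Reversed: "lakakal"
Forward == Backward? lakakal == lakakal
Palindrome = Yes


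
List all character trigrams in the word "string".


Word: "string" (length 6)
Number of trigrams = 6 - 3 + 1 = 4
  Position 0: "str"
  Position 1: "tri"
  Position 2: "rin"
  Position 3: "ing"
Trigrams = "str", "tri", "rin", "ing"


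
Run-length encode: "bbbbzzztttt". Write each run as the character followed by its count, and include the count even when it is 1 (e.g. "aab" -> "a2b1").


String: "bbbbzzztttt"
Scanning for consecutive runs:
  'b' x 4
  'z' x 3
  't' x 4
RLE = "b4z3t4"


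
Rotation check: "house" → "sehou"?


Word: "house", Candidate: "sehou"
Method: check if candidate is substring of word+word
"househouse" contains "sehou"? Yes
Is rotation = Yes


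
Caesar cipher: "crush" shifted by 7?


Word: "crush"
Shift: 7
Each letter → (letter + shift) mod 26:
  'c' (2) + 7 = 9 → 'j'
  'r' (17) + 7 = 24 → 'y'
  'u' (20) + 7 = 1 → 'b'
  's' (18) + 7 = 25 → 'z'
  'h' (7) + 7 = 14 → 'o'
Result = "jybzo"


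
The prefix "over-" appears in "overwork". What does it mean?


Prefix: over-
As in: overwork -> over- + work
Meaning = excessive


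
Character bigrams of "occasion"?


Word: "occasion" (length 8)
Number of bigrams = 8 - 2 + 1 = 7
  Position 0: "oc"
  Position 1: "cc"
  Position 2: "ca"
  Position 3: "as"
  Position 4: "si"
  Position 5: "io"
  Position 6: "on"
Bigrams = "oc", "cc", "ca", "as", "si", "io", "on"


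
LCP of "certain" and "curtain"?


Word 1: "certain"
Word 2: "curtain"
Comparing from start:
  Pos 0: 'c' == 'c'
  Pos 1: 'e' != 'u' (stop)
LCP = "c" (length 1)


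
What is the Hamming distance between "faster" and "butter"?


Comparing character by character (same length = 6):
  Pos 0: 'f' vs 'b' !=
  Pos 1: 'a' vs 'u' !=
  Pos 2: 's' vs 't' !=
  Pos 3: 't' vs 't' =
  Pos 4: 'e' vs 'e' =
  Pos 5: 'r' vs 'r' =
Hamming distance = 3


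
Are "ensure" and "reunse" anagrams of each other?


Word 1: "ensure" → sorted: eenrsu
Word 2: "reunse" → sorted: eenrsu
Same letters? eenrsu == eenrsu
Anagram = Yes


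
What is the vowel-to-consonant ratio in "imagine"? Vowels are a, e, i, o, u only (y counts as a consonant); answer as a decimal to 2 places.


Word: "imagine"
Vowels (a,e,i,o,u): 4
Consonants: 3
Ratio = 4/3
= 1.33


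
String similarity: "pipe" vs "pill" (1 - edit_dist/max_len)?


Word 1: "pipe" (length 4)
Word 2: "pill" (length 4)
One optimal edit sequence:
  1. keep 'p'
  2. keep 'i'
  3. substitute 'p' -> 'l'  (+1)
  4. substitute 'e' -> 'l'  (+1)
Edit distance = 2
Max length = max(4, 4) = 4
Similarity = 1 - 2/4
= 0.5000


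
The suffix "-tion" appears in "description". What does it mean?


Suffix: -tion
As in: description -> describe + -tion, with a spelling change
Meaning = act or process


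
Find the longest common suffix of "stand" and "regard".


Word 1: "stand"
Word 2: "regard"
Comparing from end:
  Pos -1: 'd' == 'd'
  Pos -2: 'n' != 'r' (stop)
LCS = "d" (length 1)


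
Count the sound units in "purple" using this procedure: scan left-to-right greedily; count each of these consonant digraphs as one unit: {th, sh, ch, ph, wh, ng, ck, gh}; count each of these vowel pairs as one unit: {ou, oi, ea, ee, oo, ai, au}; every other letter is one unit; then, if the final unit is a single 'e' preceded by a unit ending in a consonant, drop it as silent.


Word: "purple" (6 letters)
Left-to-right scan:
  1. 'p' (letter)
  2. 'u' (letter)
  3. 'r' (letter)
  4. 'p' (letter)
  5. 'l' (letter)
  6. 'e' (letter)
Units from scan: 6
Final unit is 'e' after a consonant -> drop as silent (-1)
Sound units = 5 units


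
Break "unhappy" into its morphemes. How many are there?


Word: "unhappy"
Morphemes: un- + happy
Each morpheme carries meaning
= 2 morphemes


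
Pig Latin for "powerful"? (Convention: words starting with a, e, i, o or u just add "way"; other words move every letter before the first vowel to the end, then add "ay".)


Word: "powerful"
Starts with consonant(s) → move to end, add 'ay'
Consonant cluster: "p"
Pig Latin = "owerfulpay"


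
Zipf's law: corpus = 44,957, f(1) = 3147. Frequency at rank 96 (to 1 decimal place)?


Zipf's law: f(r) = f(1) / r
f(1) = 3147
f(96) = 3147 / 96
= 32.8 occurrences


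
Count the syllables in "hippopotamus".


Word: "hippopotamus"
Syllable breakdown: hip / po / pot / a / mus
Counting: 5 parts
= 5 syllables


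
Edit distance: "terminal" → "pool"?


Word 1: "terminal" (length 8)
Word 2: "pool" (length 4)
One optimal edit sequence (insert/delete/substitute each cost 1):
  1. delete 't'  (+1)
  2. delete 'e'  (+1)
  3. delete 'r'  (+1)
  4. delete 'm'  (+1)
  5. substitute 'i' -> 'p'  (+1)
  6. substitute 'n' -> 'o'  (+1)
  7. substitute 'a' -> 'o'  (+1)
  8. keep 'l'
Total edit operations: 7
Edit distance = 7


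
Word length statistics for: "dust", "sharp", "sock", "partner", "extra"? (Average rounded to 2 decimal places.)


Lengths: "dust"=4, "sharp"=5, "sock"=4, "partner"=7, "extra"=5
Sum = 25, Count = 5
Average = 25/5 = 5.00
= avg=5.00, min=4, max=7


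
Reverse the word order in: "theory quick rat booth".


Original: "theory quick rat booth"
Words (1..n): theory | quick | rat | booth
Reversed (n..1): booth | rat | quick | theory
Result = "booth rat quick theory"


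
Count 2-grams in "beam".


Word: "beam" (length 4)
Number of 2-grams = length - 2 + 1 = 4 - 2 + 1
= 3


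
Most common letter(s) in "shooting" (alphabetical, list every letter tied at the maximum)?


Word: "shooting"
Letter counts:
  'g': 1
  'h': 1
  'i': 1
  'n': 1
  'o': 2
  's': 1
  't': 1
Maximum count = 2
Most frequent = 'o' (2 times each)


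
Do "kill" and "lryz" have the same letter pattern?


Pattern of "kill": [0, 1, 2, 2]
Pattern of "lryz": [0, 1, 2, 3]
Patterns do not match
Same pattern = No


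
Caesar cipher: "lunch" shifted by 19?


Word: "lunch"
Shift: 19
Each letter → (letter + shift) mod 26:
  'l' (11) + 19 = 4 → 'e'
  'u' (20) + 19 = 13 → 'n'
  'n' (13) + 19 = 6 → 'g'
  'c' (2) + 19 = 21 → 'v'
  'h' (7) + 19 = 0 → 'a'
Result = "engva"


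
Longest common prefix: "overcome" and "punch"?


Word 1: "overcome"
Word 2: "punch"
Comparing from start:
  Pos 0: 'o' != 'p' (stop)
LCP = "" (length 0)


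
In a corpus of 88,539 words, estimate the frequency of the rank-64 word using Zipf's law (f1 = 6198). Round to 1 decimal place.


Zipf's law: f(r) = f(1) / r
f(1) = 6198
f(64) = 6198 / 64
= 96.8 occurrences


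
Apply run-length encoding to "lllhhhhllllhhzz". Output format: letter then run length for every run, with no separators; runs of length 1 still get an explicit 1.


String: "lllhhhhllllhhzz"
Scanning for consecutive runs:
  'l' x 3
  'h' x 4
  'l' x 4
  'h' x 2
  'z' x 2
RLE = "l3h4l4h2z2"


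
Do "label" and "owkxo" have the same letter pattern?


Pattern of "label": [0, 1, 2, 3, 0]
Pattern of "owkxo": [0, 1, 2, 3, 0]
Patterns match
Same pattern = Yes


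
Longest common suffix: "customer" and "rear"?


Word 1: "customer"
Word 2: "rear"
Comparing from end:
  Pos -1: 'r' == 'r'
  Pos -2: 'e' != 'a' (stop)
LCS = "r" (length 1)


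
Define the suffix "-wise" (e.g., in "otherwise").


Suffix: -wise
Example: otherwise (other + -wise)
Meaning = in the manner of


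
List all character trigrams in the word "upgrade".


Word: "upgrade" (length 7)
Number of trigrams = 7 - 3 + 1 = 5
  Position 0: "upg"
  Position 1: "pgr"
  Position 2: "gra"
  Position 3: "rad"
  Position 4: "ade"
Trigrams = "upg", "pgr", "gra", "rad", "ade"


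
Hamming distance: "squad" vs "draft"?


Comparing character by character (same length = 5):
  Pos 0: 's' vs 'd' !=
  Pos 1: 'q' vs 'r' !=
  Pos 2: 'u' vs 'a' !=
  Pos 3: 'a' vs 'f' !=
  Pos 4: 'd' vs 't' !=
Hamming distance = 5


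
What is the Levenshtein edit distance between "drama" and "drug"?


Word 1: "drama" (length 5)
Word 2: "drug" (length 4)
One optimal edit sequence (insert/delete/substitute each cost 1):
  1. keep 'd'
  2. keep 'r'
  3. delete 'a'  (+1)
  4. substitute 'm' -> 'u'  (+1)
  5. substitute 'a' -> 'g'  (+1)
Total edit operations: 3
Edit distance = 3


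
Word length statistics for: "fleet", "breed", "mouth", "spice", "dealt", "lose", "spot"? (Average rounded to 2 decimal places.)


Lengths: "fleet"=5, "breed"=5, "mouth"=5, "spice"=5, "dealt"=5, "lose"=4, "spot"=4
Sum = 33, Count = 7
Average = 33/7 = 4.71
= avg=4.71, min=4, max=5


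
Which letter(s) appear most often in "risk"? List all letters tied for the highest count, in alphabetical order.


Word: "risk"
Letter counts:
  'i': 1
  'k': 1
  'r': 1
  's': 1
Maximum count = 1
Most frequent = 'i', 'k', 'r', 's' (1 time each)


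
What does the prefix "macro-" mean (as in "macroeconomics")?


Prefix: macro-
As in: macroeconomics -> macro- + economics
Meaning = large


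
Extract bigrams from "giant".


Word: "giant" (length 5)
Number of bigrams = 5 - 2 + 1 = 4
  Position 0: "gi"
  Position 1: "ia"
  Position 2: "an"
  Position 3: "nt"
Bigrams = "gi", "ia", "an", "nt"


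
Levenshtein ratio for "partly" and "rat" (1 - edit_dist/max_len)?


Word 1: "partly" (length 6)
Word 2: "rat" (length 3)
One optimal edit sequence:
  1. substitute 'p' -> 'r'  (+1)
  2. keep 'a'
  3. delete 'r'  (+1)
  4. keep 't'
  5. delete 'l'  (+1)
  6. delete 'y'  (+1)
Edit distance = 4
Max length = max(6, 3) = 6
Similarity = 1 - 4/6
= 0.3333


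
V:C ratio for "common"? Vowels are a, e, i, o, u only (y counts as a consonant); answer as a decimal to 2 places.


Word: "common"
Vowels (a,e,i,o,u): 2
Consonants: 4
Ratio = 2/4
= 0.50


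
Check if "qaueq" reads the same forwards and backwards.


Word: "qaueq"
Reversed: "qeuaq"
Forward == Backward? qaueq != qeuaq
Palindrome = No


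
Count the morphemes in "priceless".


Word: "priceless"
Morphemes: price / -less
Each morpheme carries meaning
= 2 morphemes


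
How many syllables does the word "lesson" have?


Word: "lesson"
Syllable breakdown: les / son
Counting: 2 parts
= 2 syllables


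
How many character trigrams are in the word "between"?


Word: "between" (length 7)
Number of 3-grams = length - 3 + 1 = 7 - 3 + 1
= 5


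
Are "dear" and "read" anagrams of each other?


Word 1: "dear" → sorted: ader
Word 2: "read" → sorted: ader
Same letters? ader == ader
Anagram = Yes


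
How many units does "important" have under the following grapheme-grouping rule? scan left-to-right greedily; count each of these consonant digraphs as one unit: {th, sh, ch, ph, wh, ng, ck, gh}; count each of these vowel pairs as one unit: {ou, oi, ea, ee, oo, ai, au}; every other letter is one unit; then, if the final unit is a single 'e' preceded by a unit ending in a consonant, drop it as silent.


Word: "important" (9 letters)
Left-to-right scan:
  1. 'i' (letter)
  2. 'm' (letter)
  3. 'p' (letter)
  4. 'o' (letter)
  5. 'r' (letter)
  6. 't' (letter)
  7. 'a' (letter)
  8. 'n' (letter)
  9. 't' (letter)
Units from scan: 9
Sound units = 9 units


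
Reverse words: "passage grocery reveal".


Original: "passage grocery reveal"
Words (1..n): passage | grocery | reveal
Reversed (n..1): reveal | grocery | passage
Result = "reveal grocery passage"


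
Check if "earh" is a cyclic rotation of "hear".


Word: "hear", Candidate: "earh"
Method: check if candidate is substring of word+word
"hearhear" contains "earh"? Yes
Is rotation = Yes


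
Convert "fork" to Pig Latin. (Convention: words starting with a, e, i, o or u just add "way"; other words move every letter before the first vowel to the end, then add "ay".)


Word: "fork"
Starts with consonant(s) → move to end, add 'ay'
Consonant cluster: "f"
Pig Latin = "orkfay"


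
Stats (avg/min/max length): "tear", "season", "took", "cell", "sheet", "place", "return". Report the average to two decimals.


Lengths: "tear"=4, "season"=6, "took"=4, "cell"=4, "sheet"=5, "place"=5, "return"=6
Sum = 34, Count = 7
Average = 34/7 = 4.86
= avg=4.86, min=4, max=6


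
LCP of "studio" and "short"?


Word 1: "studio"
Word 2: "short"
Comparing from start:
  Pos 0: 's' == 's'
  Pos 1: 't' != 'h' (stop)
LCP = "s" (length 1)


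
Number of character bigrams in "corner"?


Word: "corner" (length 6)
Number of 2-grams = length - 2 + 1 = 6 - 2 + 1
= 5


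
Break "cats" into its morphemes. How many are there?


Word: "cats"
Morphemes: cat + -s
Each morpheme carries meaning
= 2 morphemes


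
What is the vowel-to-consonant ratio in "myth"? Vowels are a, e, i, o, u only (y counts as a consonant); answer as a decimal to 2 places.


Word: "myth"
Vowels (a,e,i,o,u): 0
Consonants: 4
Ratio = 0/4
= 0.00


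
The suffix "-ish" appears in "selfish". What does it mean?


Suffix: -ish
As in: selfish -> self + -ish
Meaning = somewhat / having the qualities of


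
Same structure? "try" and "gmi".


Pattern of "try": [0, 1, 2]
Pattern of "gmi": [0, 1, 2]
Patterns match
Same pattern = Yes


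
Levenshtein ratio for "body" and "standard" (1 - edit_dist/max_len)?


Word 1: "body" (length 4)
Word 2: "standard" (length 8)
One optimal edit sequence:
  1. insert 's'  (+1)
  2. insert 't'  (+1)
  3. substitute 'b' -> 'a'  (+1)
  4. substitute 'o' -> 'n'  (+1)
  5. keep 'd'
  6. insert 'a'  (+1)
  7. insert 'r'  (+1)
  8. substitute 'y' -> 'd'  (+1)
Edit distance = 7
Max length = max(4, 8) = 8
Similarity = 1 - 7/8
= 0.1250


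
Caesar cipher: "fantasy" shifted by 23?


Word: "fantasy"
Shift: 23
Each letter → (letter + shift) mod 26:
  'f' (5) + 23 = 2 → 'c'
  'a' (0) + 23 = 23 → 'x'
  'n' (13) + 23 = 10 → 'k'
  't' (19) + 23 = 16 → 'q'
  'a' (0) + 23 = 23 → 'x'
  's' (18) + 23 = 15 → 'p'
  'y' (24) + 23 = 21 → 'v'
Result = "cxkqxpv"


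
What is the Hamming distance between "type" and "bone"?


Comparing character by character (same length = 4):
  Pos 0: 't' vs 'b' !=
  Pos 1: 'y' vs 'o' !=
  Pos 2: 'p' vs 'n' !=
  Pos 3: 'e' vs 'e' =
Hamming distance = 3


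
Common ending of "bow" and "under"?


Word 1: "bow"
Word 2: "under"
Comparing from end:
  Pos -1: 'w' != 'r' (stop)
LCS = "" (length 0)


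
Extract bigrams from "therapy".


Word: "therapy" (length 7)
Number of bigrams = 7 - 2 + 1 = 6
  Position 0: "th"
  Position 1: "he"
  Position 2: "er"
  Position 3: "ra"
  Position 4: "ap"
  Position 5: "py"
Bigrams = "th", "he", "er", "ra", "ap", "py"


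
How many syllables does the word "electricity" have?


Word: "electricity"
Syllable breakdown: e · lec · tric · i · ty
Counting: 5 parts
= 5 syllables


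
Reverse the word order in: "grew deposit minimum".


Original: "grew deposit minimum"
Words (1..n): grew | deposit | minimum
Reversed (n..1): minimum | deposit | grew
Result = "minimum deposit grew"


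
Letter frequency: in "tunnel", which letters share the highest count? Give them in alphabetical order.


Word: "tunnel"
Letter counts:
  'e': 1
  'l': 1
  'n': 2
  't': 1
  'u': 1
Maximum count = 2
Most frequent = 'n' (2 times each)


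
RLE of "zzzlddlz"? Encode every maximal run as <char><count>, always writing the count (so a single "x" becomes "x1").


String: "zzzlddlz"
Scanning for consecutive runs:
  'z' x 3
  'l' x 1
  'd' x 2
  'l' x 1
  'z' x 1
RLE = "z3l1d2l1z1"


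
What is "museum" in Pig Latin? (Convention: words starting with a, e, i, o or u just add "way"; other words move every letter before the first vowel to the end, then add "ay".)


Word: "museum"
Starts with consonant(s) → move to end, add 'ay'
Consonant cluster: "m"
Pig Latin = "useummay"
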